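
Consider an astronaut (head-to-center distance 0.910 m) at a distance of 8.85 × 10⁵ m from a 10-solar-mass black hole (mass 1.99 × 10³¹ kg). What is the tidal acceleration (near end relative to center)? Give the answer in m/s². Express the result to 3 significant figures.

3.49 × 10³ m/s²

a_tidal = 2GMr/d³
        = 2 × (6.674 × 10⁻¹¹) × (1.99 × 10³¹) × (0.910) / (8.85 × 10⁵)³
        = 3.49 × 10³ m/s²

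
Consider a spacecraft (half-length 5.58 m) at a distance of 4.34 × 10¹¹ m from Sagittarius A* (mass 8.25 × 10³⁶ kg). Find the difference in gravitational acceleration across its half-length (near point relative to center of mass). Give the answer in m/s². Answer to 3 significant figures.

Δa = 2GMr/d³
   = 2 × (6.674 × 10⁻¹¹) × (8.25 × 10³⁶) × (5.58) / (4.34 × 10¹¹)³
   = 7.52 × 10⁻⁸ m/s²

7.52 × 10⁻⁸ m/s²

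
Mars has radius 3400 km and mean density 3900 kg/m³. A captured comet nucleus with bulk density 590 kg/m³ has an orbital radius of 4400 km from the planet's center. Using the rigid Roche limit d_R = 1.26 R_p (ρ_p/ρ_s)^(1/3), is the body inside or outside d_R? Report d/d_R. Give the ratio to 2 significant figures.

inside; d/d_R ≈ 0.55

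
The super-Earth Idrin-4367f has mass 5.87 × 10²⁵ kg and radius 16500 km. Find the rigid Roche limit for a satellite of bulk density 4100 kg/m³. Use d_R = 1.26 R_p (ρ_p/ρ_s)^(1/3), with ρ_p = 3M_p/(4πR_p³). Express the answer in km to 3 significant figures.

19000 km

ρ_p = 3M_p/(4πR_p³) = 3 × (5.87 × 10²⁵) / (4π × (1.65 × 10⁷ m)³) = 3120 kg/m³
d_R = 1.26 × 16500 km × (3120/4100)^(1/3)
    = 19000 km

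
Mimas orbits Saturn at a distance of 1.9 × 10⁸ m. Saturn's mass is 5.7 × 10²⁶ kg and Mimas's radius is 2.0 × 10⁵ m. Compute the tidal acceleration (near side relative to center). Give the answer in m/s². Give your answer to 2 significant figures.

2.2 × 10⁻³ m/s²

Δg = 2GMr/d³
   = 2 × (6.674 × 10⁻¹¹) × (5.7 × 10²⁶) × (2.0 × 10⁵) / (1.9 × 10⁸)³
   = 2.2 × 10⁻³ m/s²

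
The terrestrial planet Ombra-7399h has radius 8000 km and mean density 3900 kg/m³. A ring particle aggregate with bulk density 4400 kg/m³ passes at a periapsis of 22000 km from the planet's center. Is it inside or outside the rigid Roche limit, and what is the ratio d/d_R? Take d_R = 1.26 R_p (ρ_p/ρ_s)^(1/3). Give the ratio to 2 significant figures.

d_R = 1.26 × (8000 km) × (3900/4400)^(1/3) = 9683 km
d/d_R = (22000) / (9683) = 2.3
Since d/d_R > 1, the body is outside the Roche limit.

outside; d/d_R ≈ 2.3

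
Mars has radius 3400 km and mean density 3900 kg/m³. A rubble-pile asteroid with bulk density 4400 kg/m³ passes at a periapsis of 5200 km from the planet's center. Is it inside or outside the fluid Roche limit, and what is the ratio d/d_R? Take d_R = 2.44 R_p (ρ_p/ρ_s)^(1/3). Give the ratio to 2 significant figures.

d_R = 2.44 × (3400 km) × (3900/4400)^(1/3) = 7969 km
d/d_R = (5200) / (7969) = 0.65
Since d/d_R < 1, the body is inside the Roche limit.

inside; d/d_R ≈ 0.65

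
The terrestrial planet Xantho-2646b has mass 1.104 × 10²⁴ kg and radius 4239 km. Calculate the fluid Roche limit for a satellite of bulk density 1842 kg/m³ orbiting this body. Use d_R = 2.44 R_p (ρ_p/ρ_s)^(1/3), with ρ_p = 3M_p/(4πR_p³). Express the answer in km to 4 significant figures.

12760 km

ρ_p = 3M_p/(4πR_p³) = 3 × (1.104 × 10²⁴) / (4π × (4.239 × 10⁶ m)³) = 3460 kg/m³
d_R = 2.44 × 4239 km × (3460/1842)^(1/3)
    = 12760 km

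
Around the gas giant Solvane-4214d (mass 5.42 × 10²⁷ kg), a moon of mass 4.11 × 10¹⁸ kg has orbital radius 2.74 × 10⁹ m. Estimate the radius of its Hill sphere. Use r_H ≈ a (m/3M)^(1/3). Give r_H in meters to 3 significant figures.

1.73 × 10⁶ m

r_H ≈ a (m/3M)^(1/3)
    = (2.74 × 10⁹) × (4.11 × 10¹⁸ / (3 × 5.42 × 10²⁷))^(1/3)
    = 1.73 × 10⁶ m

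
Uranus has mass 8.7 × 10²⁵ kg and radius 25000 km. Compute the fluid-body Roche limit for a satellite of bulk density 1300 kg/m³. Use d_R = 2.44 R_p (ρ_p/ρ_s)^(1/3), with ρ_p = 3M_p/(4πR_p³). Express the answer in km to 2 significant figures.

ρ_p = 3M_p/(4πR_p³) = 3 × (8.7 × 10²⁵) / (4π × (2.5 × 10⁷ m)³) = 1300 kg/m³
d_R = 2.44 × 25000 km × (1300/1300)^(1/3)
    = 61000 km

61000 km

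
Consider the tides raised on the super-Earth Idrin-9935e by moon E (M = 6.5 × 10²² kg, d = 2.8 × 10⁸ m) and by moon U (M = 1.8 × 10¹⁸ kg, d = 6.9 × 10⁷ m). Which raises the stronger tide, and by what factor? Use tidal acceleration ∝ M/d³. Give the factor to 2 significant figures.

Moon E, by a factor of ≈ 540

The tide-raising term goes as M/d³ (the gradient of a 1/d² field).
Moon E: (6.5 × 10²²) / (2.8 × 10⁸)³ = 2.961 × 10⁻³
Moon U: (1.8 × 10¹⁸) / (6.9 × 10⁷)³ = 5.479 × 10⁻⁶
Ratio (larger/smaller) = 540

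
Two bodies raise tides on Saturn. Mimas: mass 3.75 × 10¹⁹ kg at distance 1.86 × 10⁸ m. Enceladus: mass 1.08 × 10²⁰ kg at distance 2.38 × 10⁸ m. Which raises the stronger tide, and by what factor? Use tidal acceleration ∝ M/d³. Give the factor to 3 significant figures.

Enceladus, by a factor of ≈ 1.37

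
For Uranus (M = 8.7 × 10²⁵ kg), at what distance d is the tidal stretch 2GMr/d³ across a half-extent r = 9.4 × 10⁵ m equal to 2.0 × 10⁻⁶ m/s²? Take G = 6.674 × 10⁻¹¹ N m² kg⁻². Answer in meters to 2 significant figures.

1.8 × 10⁹ m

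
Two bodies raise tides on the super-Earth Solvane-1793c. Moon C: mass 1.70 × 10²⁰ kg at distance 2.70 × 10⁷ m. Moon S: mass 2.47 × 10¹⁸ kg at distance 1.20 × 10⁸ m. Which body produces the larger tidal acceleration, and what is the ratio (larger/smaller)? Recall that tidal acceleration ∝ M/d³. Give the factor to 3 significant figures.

Moon C, by a factor of ≈ 6040

Tidal stretch scales as M/d³; compute that for each body.
Moon C: (1.70 × 10²⁰) / (2.70 × 10⁷)³ = 8.637 × 10⁻³
Moon S: (2.47 × 10¹⁸) / (1.20 × 10⁸)³ = 1.429 × 10⁻⁶
Ratio (larger/smaller) = 6040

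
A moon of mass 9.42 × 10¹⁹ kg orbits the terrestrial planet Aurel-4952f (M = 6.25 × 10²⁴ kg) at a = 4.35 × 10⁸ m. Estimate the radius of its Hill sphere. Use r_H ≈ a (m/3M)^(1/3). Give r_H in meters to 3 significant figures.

7.45 × 10⁶ m

r_H ≈ a (m/3M)^(1/3)
    = (4.35 × 10⁸) × (9.42 × 10¹⁹ / (3 × 6.25 × 10²⁴))^(1/3)
    = 7.45 × 10⁶ m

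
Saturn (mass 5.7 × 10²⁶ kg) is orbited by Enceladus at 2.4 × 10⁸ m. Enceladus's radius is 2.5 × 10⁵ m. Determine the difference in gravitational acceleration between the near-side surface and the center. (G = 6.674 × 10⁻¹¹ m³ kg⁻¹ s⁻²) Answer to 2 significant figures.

1.4 × 10⁻³ m/s²

Since r ≪ d, expand the inverse-square field across one radius to get the leading 2GMr/d³ term.
a_tidal = 2GMr/d³
        = 2 × (6.674 × 10⁻¹¹) × (5.7 × 10²⁶) × (2.5 × 10⁵) / (2.4 × 10⁸)³
        = 1.4 × 10⁻³ m/s²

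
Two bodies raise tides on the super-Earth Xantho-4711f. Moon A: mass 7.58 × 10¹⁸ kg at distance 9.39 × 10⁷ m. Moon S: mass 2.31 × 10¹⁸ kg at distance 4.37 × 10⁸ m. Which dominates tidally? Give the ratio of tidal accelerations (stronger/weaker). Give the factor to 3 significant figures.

Moon A, by a factor of ≈ 331

Tidal acceleration ∝ M/d³, so compare M/d³ for each.
Moon A: (7.58 × 10¹⁸) / (9.39 × 10⁷)³ = 9.155 × 10⁻⁶
Moon S: (2.31 × 10¹⁸) / (4.37 × 10⁸)³ = 2.768 × 10⁻⁸
Ratio (larger/smaller) = 331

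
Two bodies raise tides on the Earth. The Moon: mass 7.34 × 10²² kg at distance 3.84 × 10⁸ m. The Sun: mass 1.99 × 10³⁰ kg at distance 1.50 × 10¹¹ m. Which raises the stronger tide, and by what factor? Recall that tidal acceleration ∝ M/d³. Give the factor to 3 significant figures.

The Moon, by a factor of ≈ 2.20

Compare M/d³ for the two perturbers:
The Moon: (7.34 × 10²²) / (3.84 × 10⁸)³ = 1.296 × 10⁻³
The Sun: (1.99 × 10³⁰) / (1.50 × 10¹¹)³ = 5.896 × 10⁻⁴
Ratio (larger/smaller) = 2.20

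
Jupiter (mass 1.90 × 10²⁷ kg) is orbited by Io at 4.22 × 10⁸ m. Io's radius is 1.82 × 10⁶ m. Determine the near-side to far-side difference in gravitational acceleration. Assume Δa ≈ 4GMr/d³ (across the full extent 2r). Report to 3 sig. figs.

1.23 × 10⁻² m/s²

a_tidal = 4GMr/d³
        = 4 × (6.674 × 10⁻¹¹) × (1.90 × 10²⁷) × (1.82 × 10⁶) / (4.22 × 10⁸)³
        = 1.23 × 10⁻² m/s²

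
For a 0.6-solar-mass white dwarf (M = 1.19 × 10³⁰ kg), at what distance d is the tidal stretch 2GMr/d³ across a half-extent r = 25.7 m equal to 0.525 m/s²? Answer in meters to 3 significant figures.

2GMr/d³ = a_tidal  ⇒  d = (2GMr / a_tidal)^(1/3)
d = (2 × 6.674×10⁻¹¹ × (1.19 × 10³⁰) × (25.7) / (0.525))^(1/3)
  = 1.98 × 10⁷ m

1.98 × 10⁷ m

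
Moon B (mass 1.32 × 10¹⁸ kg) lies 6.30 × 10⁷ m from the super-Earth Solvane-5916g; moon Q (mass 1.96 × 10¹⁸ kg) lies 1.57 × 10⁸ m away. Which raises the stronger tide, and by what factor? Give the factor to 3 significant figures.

Tidal stretch scales as M/d³; compute that for each body.
Moon B: (1.32 × 10¹⁸) / (6.30 × 10⁷)³ = 5.279 × 10⁻⁶
Moon Q: (1.96 × 10¹⁸) / (1.57 × 10⁸)³ = 5.065 × 10⁻⁷
Ratio (larger/smaller) = 10.4

Moon B, by a factor of ≈ 10.4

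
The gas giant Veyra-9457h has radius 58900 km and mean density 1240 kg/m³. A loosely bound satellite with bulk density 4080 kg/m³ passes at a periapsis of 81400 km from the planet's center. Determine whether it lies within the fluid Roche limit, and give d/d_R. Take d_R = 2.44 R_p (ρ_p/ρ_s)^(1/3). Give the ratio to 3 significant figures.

d_R = 2.44 × (58900 km) × (1240/4080)^(1/3) = 96630 km
d/d_R = (81400) / (96630) = 0.842
Since d/d_R < 1, the body is inside the Roche limit.

inside; d/d_R ≈ 0.842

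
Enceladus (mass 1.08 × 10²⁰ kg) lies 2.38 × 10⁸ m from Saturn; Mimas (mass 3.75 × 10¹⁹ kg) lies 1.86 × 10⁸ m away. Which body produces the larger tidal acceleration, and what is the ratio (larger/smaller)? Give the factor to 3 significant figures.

Enceladus, by a factor of ≈ 1.37

Tidal stretch scales as M/d³; compute that for each body.
Enceladus: (1.08 × 10²⁰) / (2.38 × 10⁸)³ = 8.011 × 10⁻⁶
Mimas: (3.75 × 10¹⁹) / (1.86 × 10⁸)³ = 5.828 × 10⁻⁶
Ratio (larger/smaller) = 1.37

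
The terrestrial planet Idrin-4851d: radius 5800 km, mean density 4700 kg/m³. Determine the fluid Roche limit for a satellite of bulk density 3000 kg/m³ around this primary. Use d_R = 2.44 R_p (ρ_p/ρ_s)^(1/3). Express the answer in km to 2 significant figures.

d_R = 2.44 × 5800 km × (4700/3000)^(1/3)
    = 16000 km

16000 km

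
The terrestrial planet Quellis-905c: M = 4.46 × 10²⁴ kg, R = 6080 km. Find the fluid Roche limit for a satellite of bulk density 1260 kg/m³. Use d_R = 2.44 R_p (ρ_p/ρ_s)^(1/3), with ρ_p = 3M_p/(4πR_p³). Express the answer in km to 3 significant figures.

ρ_p = 3M_p/(4πR_p³) = 3 × (4.46 × 10²⁴) / (4π × (6.08 × 10⁶ m)³) = 4740 kg/m³
d_R = 2.44 × 6080 km × (4740/1260)^(1/3)
    = 23100 km

23100 km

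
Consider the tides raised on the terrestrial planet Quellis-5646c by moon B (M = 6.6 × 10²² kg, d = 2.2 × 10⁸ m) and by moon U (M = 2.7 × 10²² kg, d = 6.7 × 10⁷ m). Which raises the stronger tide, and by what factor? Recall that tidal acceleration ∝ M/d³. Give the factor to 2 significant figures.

Tidal stretch scales as M/d³; compute that for each body.
Moon B: (6.6 × 10²²) / (2.2 × 10⁸)³ = 6.198 × 10⁻³
Moon U: (2.7 × 10²²) / (6.7 × 10⁷)³ = 8.977 × 10⁻²
Ratio (larger/smaller) = 14

Moon U, by a factor of ≈ 14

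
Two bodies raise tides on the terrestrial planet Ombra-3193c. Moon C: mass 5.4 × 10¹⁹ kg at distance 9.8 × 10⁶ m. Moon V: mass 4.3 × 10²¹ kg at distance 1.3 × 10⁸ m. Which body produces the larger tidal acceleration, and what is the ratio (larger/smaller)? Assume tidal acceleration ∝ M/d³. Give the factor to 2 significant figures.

Moon C, by a factor of ≈ 29

Tidal acceleration ∝ M/d³, so compare M/d³ for each.
Moon C: (5.4 × 10¹⁹) / (9.8 × 10⁶)³ = 5.737 × 10⁻²
Moon V: (4.3 × 10²¹) / (1.3 × 10⁸)³ = 1.957 × 10⁻³
Ratio (larger/smaller) = 29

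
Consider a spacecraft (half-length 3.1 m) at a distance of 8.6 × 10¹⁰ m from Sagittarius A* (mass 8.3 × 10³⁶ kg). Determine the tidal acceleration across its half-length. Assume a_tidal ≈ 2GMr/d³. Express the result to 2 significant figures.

The tidal stretch is the gradient of GM/d² times the body's extent r, hence the 1/d³ dependence.
Δg = 2GMr/d³
   = 2 × (6.674 × 10⁻¹¹) × (8.3 × 10³⁶) × (3.1) / (8.6 × 10¹⁰)³
   = 5.4 × 10⁻⁶ m/s²

5.4 × 10⁻⁶ m/s²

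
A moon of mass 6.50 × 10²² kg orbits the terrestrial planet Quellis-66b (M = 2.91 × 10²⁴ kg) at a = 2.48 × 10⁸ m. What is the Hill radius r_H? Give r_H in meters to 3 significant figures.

4.84 × 10⁷ m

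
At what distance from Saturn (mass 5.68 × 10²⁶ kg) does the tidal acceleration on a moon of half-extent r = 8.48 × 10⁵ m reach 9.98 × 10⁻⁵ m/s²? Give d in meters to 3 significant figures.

8.64 × 10⁸ m

2GMr/d³ = a_tidal  ⇒  d = (2GMr / a_tidal)^(1/3)
d = (2 × 6.674×10⁻¹¹ × (5.68 × 10²⁶) × (8.48 × 10⁵) / (9.98 × 10⁻⁵))^(1/3)
  = 8.64 × 10⁸ m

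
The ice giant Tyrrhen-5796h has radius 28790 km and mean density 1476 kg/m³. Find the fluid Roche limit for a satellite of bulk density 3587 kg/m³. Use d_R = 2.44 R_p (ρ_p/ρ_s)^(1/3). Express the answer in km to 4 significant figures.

d_R = 2.44 × 28790 km × (1476/3587)^(1/3)
    = 52250 km

52250 km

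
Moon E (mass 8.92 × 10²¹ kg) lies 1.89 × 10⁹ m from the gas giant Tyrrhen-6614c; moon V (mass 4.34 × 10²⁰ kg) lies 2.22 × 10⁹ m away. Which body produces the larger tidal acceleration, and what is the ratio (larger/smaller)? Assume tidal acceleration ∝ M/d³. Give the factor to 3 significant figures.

Tidal stretch scales as M/d³; compute that for each body.
Moon E: (8.92 × 10²¹) / (1.89 × 10⁹)³ = 1.321 × 10⁻⁶
Moon V: (4.34 × 10²⁰) / (2.22 × 10⁹)³ = 3.967 × 10⁻⁸
Ratio (larger/smaller) = 33.3

Moon E, by a factor of ≈ 33.3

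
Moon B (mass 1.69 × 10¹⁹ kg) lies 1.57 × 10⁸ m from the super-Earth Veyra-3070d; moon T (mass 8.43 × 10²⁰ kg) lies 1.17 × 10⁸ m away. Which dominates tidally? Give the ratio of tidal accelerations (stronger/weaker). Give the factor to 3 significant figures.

Compare M/d³ for the two perturbers:
Moon B: (1.69 × 10¹⁹) / (1.57 × 10⁸)³ = 4.367 × 10⁻⁶
Moon T: (8.43 × 10²⁰) / (1.17 × 10⁸)³ = 5.263 × 10⁻⁴
Ratio (larger/smaller) = 121

Moon T, by a factor of ≈ 121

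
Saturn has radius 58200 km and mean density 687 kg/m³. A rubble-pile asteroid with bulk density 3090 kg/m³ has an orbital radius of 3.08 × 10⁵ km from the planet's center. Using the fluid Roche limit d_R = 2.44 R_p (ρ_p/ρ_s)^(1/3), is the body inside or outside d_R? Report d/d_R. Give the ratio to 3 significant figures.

outside; d/d_R ≈ 3.58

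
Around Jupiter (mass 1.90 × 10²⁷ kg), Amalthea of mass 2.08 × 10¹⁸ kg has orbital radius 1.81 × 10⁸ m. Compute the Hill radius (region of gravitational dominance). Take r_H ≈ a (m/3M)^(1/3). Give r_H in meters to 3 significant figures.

1.29 × 10⁵ m

r_H ≈ a (m/3M)^(1/3)
    = (1.81 × 10⁸) × (2.08 × 10¹⁸ / (3 × 1.90 × 10²⁷))^(1/3)
    = 1.29 × 10⁵ m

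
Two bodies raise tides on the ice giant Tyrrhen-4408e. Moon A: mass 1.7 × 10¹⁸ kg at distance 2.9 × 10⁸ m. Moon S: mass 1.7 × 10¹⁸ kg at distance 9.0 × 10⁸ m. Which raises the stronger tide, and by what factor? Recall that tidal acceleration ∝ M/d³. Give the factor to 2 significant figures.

Tidal stretch scales as M/d³; compute that for each body.
Moon A: (1.7 × 10¹⁸) / (2.9 × 10⁸)³ = 6.970 × 10⁻⁸
Moon S: (1.7 × 10¹⁸) / (9.0 × 10⁸)³ = 2.332 × 10⁻⁹
Ratio (larger/smaller) = 30

Moon A, by a factor of ≈ 30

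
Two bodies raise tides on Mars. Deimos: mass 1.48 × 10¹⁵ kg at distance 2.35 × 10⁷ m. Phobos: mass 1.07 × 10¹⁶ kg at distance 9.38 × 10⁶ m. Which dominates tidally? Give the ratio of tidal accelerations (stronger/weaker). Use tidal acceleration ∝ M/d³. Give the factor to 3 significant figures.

Phobos, by a factor of ≈ 114

Tidal stretch scales as M/d³; compute that for each body.
Deimos: (1.48 × 10¹⁵) / (2.35 × 10⁷)³ = 1.140 × 10⁻⁷
Phobos: (1.07 × 10¹⁶) / (9.38 × 10⁶)³ = 1.297 × 10⁻⁵
Ratio (larger/smaller) = 114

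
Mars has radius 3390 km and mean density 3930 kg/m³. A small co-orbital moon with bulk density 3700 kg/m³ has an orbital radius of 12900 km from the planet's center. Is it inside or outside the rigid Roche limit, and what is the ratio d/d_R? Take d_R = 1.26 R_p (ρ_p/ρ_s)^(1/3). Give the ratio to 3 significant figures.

d_R = 1.26 × (3390 km) × (3930/3700)^(1/3) = 4358 km
d/d_R = (12900) / (4358) = 2.96
Since d/d_R > 1, the body is outside the Roche limit.

outside; d/d_R ≈ 2.96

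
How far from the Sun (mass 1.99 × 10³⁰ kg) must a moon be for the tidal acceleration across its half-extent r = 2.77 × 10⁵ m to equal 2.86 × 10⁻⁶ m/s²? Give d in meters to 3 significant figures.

2GMr/d³ = a_tidal  ⇒  d = (2GMr / a_tidal)^(1/3)
d = (2 × 6.674×10⁻¹¹ × (1.99 × 10³⁰) × (2.77 × 10⁵) / (2.86 × 10⁻⁶))^(1/3)
  = 2.95 × 10¹⁰ m

2.95 × 10¹⁰ m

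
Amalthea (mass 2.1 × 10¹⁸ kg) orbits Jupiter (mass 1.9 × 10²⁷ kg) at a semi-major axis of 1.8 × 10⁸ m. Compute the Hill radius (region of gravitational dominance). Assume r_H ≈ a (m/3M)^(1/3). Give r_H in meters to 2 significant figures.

1.3 × 10⁵ m

r_H ≈ a (m/3M)^(1/3)
    = (1.8 × 10⁸) × (2.1 × 10¹⁸ / (3 × 1.9 × 10²⁷))^(1/3)
    = 1.3 × 10⁵ m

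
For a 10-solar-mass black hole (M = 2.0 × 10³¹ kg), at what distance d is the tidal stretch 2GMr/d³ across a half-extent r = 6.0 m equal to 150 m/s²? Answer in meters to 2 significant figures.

4.7 × 10⁶ m

2GMr/d³ = a_tidal  ⇒  d = (2GMr / a_tidal)^(1/3)
d = (2 × 6.674×10⁻¹¹ × (2.0 × 10³¹) × (6.0) / (150))^(1/3)
  = 4.7 × 10⁶ m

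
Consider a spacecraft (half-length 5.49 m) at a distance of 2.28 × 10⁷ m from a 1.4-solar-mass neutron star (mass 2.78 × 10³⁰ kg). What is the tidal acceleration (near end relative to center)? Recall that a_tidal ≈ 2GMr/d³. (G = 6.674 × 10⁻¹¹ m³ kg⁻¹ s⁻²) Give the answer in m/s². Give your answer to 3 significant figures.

1.72 × 10⁻¹ m/s²

Δg = 2GMr/d³
   = 2 × (6.674 × 10⁻¹¹) × (2.78 × 10³⁰) × (5.49) / (2.28 × 10⁷)³
   = 1.72 × 10⁻¹ m/s²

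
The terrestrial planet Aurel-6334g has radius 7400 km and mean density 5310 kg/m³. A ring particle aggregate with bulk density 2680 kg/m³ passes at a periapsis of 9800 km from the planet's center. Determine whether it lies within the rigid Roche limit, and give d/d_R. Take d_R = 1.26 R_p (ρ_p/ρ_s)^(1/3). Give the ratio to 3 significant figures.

inside; d/d_R ≈ 0.837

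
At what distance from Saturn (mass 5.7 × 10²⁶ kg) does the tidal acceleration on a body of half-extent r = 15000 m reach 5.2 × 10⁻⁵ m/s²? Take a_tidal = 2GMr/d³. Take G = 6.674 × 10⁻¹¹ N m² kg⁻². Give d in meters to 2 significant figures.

2GMr/d³ = a_tidal  ⇒  d = (2GMr / a_tidal)^(1/3)
d = (2 × 6.674×10⁻¹¹ × (5.7 × 10²⁶) × (15000) / (5.2 × 10⁻⁵))^(1/3)
  = 2.8 × 10⁸ m

2.8 × 10⁸ m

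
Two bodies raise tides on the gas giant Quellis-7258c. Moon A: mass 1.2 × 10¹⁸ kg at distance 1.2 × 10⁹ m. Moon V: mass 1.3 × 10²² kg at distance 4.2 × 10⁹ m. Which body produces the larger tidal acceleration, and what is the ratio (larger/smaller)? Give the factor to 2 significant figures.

Moon V, by a factor of ≈ 250

Tidal acceleration ∝ M/d³, so compare M/d³ for each.
Moon A: (1.2 × 10¹⁸) / (1.2 × 10⁹)³ = 6.944 × 10⁻¹⁰
Moon V: (1.3 × 10²²) / (4.2 × 10⁹)³ = 1.755 × 10⁻⁷
Ratio (larger/smaller) = 250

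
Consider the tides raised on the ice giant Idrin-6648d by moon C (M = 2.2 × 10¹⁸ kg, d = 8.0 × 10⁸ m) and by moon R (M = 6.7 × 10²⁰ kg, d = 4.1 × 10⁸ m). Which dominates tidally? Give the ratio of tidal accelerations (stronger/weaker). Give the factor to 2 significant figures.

Tidal acceleration ∝ M/d³, so compare M/d³ for each.
Moon C: (2.2 × 10¹⁸) / (8.0 × 10⁸)³ = 4.297 × 10⁻⁹
Moon R: (6.7 × 10²⁰) / (4.1 × 10⁸)³ = 9.721 × 10⁻⁶
Ratio (larger/smaller) = 2300

Moon R, by a factor of ≈ 2300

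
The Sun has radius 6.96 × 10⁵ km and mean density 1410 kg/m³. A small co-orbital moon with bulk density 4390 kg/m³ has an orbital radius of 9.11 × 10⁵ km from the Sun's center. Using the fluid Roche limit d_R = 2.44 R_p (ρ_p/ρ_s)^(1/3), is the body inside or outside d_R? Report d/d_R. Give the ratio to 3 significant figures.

inside; d/d_R ≈ 0.783

d_R = 2.44 × (6.96 × 10⁵ km) × (1410/4390)^(1/3) = 1.163 × 10⁶ km
d/d_R = (9.11 × 10⁵) / (1.163 × 10⁶) = 0.783
Since d/d_R < 1, the body is inside the Roche limit.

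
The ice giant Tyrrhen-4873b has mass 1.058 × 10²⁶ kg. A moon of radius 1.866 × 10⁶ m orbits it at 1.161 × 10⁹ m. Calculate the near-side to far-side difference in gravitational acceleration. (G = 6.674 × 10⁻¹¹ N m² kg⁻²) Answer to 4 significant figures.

3.368 × 10⁻⁵ m/s²

a_tidal = 4GMr/d³
        = 4 × (6.674 × 10⁻¹¹) × (1.058 × 10²⁶) × (1.866 × 10⁶) / (1.161 × 10⁹)³
        = 3.368 × 10⁻⁵ m/s²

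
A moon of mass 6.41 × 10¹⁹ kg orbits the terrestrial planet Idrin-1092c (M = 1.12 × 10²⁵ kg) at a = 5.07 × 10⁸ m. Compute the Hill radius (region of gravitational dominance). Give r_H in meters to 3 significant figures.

r_H ≈ a (m/3M)^(1/3)
    = (5.07 × 10⁸) × (6.41 × 10¹⁹ / (3 × 1.12 × 10²⁵))^(1/3)
    = 6.29 × 10⁶ m

6.29 × 10⁶ m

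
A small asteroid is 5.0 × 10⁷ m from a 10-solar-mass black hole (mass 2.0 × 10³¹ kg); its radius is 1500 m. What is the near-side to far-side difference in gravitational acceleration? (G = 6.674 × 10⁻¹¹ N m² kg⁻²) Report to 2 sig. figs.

6.4 × 10¹ m/s²

Δg = 4GMr/d³
   = 4 × (6.674 × 10⁻¹¹) × (2.0 × 10³¹) × (1500) / (5.0 × 10⁷)³
   = 6.4 × 10¹ m/s²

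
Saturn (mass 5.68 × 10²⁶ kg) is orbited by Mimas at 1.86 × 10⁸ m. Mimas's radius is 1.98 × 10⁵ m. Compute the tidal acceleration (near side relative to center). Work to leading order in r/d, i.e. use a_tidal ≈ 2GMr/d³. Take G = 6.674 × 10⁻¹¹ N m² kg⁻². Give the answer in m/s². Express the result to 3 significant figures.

Δa = 2GMr/d³
   = 2 × (6.674 × 10⁻¹¹) × (5.68 × 10²⁶) × (1.98 × 10⁵) / (1.86 × 10⁸)³
   = 2.33 × 10⁻³ m/s²

2.33 × 10⁻³ m/s²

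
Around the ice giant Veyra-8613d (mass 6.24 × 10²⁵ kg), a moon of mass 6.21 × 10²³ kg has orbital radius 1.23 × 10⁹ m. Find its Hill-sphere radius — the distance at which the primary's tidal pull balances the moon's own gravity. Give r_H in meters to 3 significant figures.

1.83 × 10⁸ m

r_H ≈ a (m/3M)^(1/3)
    = (1.23 × 10⁹) × (6.21 × 10²³ / (3 × 6.24 × 10²⁵))^(1/3)
    = 1.83 × 10⁸ m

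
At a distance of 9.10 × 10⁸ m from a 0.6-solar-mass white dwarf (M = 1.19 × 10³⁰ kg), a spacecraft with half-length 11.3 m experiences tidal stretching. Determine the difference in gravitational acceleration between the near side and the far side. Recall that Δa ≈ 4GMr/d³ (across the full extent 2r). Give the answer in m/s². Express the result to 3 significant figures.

Δa = 4GMr/d³
   = 4 × (6.674 × 10⁻¹¹) × (1.19 × 10³⁰) × (11.3) / (9.10 × 10⁸)³
   = 4.76 × 10⁻⁶ m/s²

4.76 × 10⁻⁶ m/s²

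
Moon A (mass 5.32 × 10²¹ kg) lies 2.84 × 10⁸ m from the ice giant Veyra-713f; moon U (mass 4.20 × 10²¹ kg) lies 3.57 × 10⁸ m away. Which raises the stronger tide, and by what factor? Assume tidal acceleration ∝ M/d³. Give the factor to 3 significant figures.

Moon A, by a factor of ≈ 2.52

The tide-raising term goes as M/d³ (the gradient of a 1/d² field).
Moon A: (5.32 × 10²¹) / (2.84 × 10⁸)³ = 2.323 × 10⁻⁴
Moon U: (4.20 × 10²¹) / (3.57 × 10⁸)³ = 9.231 × 10⁻⁵
Ratio (larger/smaller) = 2.52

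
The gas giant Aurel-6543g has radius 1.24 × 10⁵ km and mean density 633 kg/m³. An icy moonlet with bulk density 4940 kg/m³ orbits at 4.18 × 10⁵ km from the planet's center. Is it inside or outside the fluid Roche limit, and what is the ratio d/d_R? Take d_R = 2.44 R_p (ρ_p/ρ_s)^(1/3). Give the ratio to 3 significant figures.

d_R = 2.44 × (1.24 × 10⁵ km) × (633/4940)^(1/3) = 1.525 × 10⁵ km
d/d_R = (4.18 × 10⁵) / (1.525 × 10⁵) = 2.74
Since d/d_R > 1, the body is outside the Roche limit.

outside; d/d_R ≈ 2.74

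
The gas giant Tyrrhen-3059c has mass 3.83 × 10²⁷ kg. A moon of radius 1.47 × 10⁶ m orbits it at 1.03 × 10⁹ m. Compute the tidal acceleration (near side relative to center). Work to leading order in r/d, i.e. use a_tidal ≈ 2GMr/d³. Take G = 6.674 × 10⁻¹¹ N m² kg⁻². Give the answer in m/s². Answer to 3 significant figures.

a_tidal = 2GMr/d³
        = 2 × (6.674 × 10⁻¹¹) × (3.83 × 10²⁷) × (1.47 × 10⁶) / (1.03 × 10⁹)³
        = 6.88 × 10⁻⁴ m/s²

6.88 × 10⁻⁴ m/s²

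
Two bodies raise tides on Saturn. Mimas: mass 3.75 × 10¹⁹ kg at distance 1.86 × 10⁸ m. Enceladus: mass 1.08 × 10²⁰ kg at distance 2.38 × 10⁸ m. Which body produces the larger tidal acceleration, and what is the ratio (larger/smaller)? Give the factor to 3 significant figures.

Enceladus, by a factor of ≈ 1.37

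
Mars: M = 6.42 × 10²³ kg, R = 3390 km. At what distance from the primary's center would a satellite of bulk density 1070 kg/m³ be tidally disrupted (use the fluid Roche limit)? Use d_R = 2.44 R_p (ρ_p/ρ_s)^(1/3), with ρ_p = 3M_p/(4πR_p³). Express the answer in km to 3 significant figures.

12800 km

ρ_p = 3M_p/(4πR_p³) = 3 × (6.42 × 10²³) / (4π × (3.39 × 10⁶ m)³) = 3930 kg/m³
d_R = 2.44 × 3390 km × (3930/1070)^(1/3)
    = 12800 km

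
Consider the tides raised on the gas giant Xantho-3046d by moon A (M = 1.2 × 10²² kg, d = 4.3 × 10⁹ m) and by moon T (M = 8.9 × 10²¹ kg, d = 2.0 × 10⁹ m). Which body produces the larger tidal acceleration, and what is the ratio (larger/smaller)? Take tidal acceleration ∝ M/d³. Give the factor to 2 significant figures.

Moon T, by a factor of ≈ 7.4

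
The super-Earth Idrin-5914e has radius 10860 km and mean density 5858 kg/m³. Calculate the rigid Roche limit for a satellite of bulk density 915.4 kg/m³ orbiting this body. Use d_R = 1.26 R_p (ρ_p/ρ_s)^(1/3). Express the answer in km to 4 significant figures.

25400 km

d_R = 1.26 × 10860 km × (5858/915.4)^(1/3)
    = 25400 km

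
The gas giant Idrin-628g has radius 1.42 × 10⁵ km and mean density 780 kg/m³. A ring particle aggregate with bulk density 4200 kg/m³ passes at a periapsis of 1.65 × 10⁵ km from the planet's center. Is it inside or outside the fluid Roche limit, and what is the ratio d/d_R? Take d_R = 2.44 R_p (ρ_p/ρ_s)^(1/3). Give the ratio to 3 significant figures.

d_R = 2.44 × (1.42 × 10⁵ km) × (780/4200)^(1/3) = 1.977 × 10⁵ km
d/d_R = (1.65 × 10⁵) / (1.977 × 10⁵) = 0.835
Since d/d_R < 1, the body is inside the Roche limit.

inside; d/d_R ≈ 0.835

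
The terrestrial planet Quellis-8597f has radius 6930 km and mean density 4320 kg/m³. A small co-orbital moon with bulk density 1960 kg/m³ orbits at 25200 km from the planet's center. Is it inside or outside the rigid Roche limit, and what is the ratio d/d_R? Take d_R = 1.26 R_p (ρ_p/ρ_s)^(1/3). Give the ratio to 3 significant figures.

outside; d/d_R ≈ 2.22

d_R = 1.26 × (6930 km) × (4320/1960)^(1/3) = 11360 km
d/d_R = (25200) / (11360) = 2.22
Since d/d_R > 1, the body is outside the Roche limit.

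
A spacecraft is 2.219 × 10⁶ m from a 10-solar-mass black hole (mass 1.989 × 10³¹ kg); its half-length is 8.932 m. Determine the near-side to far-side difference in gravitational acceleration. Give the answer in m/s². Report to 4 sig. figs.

4.341 × 10³ m/s²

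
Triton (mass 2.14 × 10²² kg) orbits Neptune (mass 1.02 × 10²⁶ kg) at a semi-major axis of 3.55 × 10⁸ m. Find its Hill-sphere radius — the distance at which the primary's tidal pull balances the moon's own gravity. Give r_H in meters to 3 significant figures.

1.46 × 10⁷ m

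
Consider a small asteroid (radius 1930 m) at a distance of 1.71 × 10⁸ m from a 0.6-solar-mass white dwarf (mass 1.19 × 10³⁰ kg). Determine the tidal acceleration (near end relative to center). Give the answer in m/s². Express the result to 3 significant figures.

Differencing GM/(d−r)² and GM/d² to first order in r/d gives 2GMr/d³.
Δg = 2GMr/d³
   = 2 × (6.674 × 10⁻¹¹) × (1.19 × 10³⁰) × (1930) / (1.71 × 10⁸)³
   = 6.13 × 10⁻² m/s²

6.13 × 10⁻² m/s²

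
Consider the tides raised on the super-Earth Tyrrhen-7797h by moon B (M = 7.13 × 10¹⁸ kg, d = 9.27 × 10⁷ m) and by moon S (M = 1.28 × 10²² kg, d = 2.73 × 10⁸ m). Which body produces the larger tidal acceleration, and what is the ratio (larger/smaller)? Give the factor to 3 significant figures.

The tide-raising term goes as M/d³ (the gradient of a 1/d² field).
Moon B: (7.13 × 10¹⁸) / (9.27 × 10⁷)³ = 8.951 × 10⁻⁶
Moon S: (1.28 × 10²²) / (2.73 × 10⁸)³ = 6.291 × 10⁻⁴
Ratio (larger/smaller) = 70.3

Moon S, by a factor of ≈ 70.3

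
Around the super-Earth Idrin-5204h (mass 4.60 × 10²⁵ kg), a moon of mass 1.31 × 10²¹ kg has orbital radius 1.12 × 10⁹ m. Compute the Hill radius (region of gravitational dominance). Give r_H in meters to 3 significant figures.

2.37 × 10⁷ m

r_H ≈ a (m/3M)^(1/3)
    = (1.12 × 10⁹) × (1.31 × 10²¹ / (3 × 4.60 × 10²⁵))^(1/3)
    = 2.37 × 10⁷ m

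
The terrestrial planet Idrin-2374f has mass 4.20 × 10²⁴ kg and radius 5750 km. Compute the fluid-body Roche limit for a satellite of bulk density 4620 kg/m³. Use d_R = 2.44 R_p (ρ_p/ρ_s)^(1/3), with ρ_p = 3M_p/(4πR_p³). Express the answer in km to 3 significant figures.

14700 km

ρ_p = 3M_p/(4πR_p³) = 3 × (4.20 × 10²⁴) / (4π × (5.75 × 10⁶ m)³) = 5270 kg/m³
d_R = 2.44 × 5750 km × (5270/4620)^(1/3)
    = 14700 km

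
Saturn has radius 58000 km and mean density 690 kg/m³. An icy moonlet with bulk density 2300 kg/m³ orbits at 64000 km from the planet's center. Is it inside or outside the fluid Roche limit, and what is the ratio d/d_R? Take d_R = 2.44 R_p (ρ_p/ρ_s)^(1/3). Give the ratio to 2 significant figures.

d_R = 2.44 × (58000 km) × (690/2300)^(1/3) = 94740 km
d/d_R = (64000) / (94740) = 0.68
Since d/d_R < 1, the body is inside the Roche limit.

inside; d/d_R ≈ 0.68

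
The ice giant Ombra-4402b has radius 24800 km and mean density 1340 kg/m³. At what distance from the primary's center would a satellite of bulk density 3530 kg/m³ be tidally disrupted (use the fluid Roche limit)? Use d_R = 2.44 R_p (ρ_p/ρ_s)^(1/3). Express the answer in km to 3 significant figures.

d_R = 2.44 × 24800 km × (1340/3530)^(1/3)
    = 43800 km

43800 km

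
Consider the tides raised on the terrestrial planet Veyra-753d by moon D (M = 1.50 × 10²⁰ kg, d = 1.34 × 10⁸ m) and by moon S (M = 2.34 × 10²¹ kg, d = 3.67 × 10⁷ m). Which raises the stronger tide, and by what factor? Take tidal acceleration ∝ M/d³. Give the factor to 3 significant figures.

The tide-raising term goes as M/d³ (the gradient of a 1/d² field).
Moon D: (1.50 × 10²⁰) / (1.34 × 10⁸)³ = 6.234 × 10⁻⁵
Moon S: (2.34 × 10²¹) / (3.67 × 10⁷)³ = 4.734 × 10⁻²
Ratio (larger/smaller) = 759

Moon S, by a factor of ≈ 759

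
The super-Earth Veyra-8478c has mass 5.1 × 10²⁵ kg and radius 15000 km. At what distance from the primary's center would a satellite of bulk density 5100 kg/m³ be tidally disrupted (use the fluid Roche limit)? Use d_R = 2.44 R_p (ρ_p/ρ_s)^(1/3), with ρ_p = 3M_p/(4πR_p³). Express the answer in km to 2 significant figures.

33000 km

ρ_p = 3M_p/(4πR_p³) = 3 × (5.1 × 10²⁵) / (4π × (1.5 × 10⁷ m)³) = 3600 kg/m³
d_R = 2.44 × 15000 km × (3600/5100)^(1/3)
    = 33000 km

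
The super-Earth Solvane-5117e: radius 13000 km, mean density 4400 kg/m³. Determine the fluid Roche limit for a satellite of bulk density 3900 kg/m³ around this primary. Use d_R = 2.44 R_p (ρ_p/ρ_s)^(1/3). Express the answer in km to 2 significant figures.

33000 km

d_R = 2.44 × 13000 km × (4400/3900)^(1/3)
    = 33000 km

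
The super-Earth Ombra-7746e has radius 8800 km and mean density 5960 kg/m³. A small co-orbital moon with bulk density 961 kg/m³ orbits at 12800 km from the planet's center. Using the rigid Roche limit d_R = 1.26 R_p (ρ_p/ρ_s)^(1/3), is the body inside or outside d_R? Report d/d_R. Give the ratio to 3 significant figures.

inside; d/d_R ≈ 0.628

d_R = 1.26 × (8800 km) × (5960/961)^(1/3) = 20370 km
d/d_R = (12800) / (20370) = 0.628
Since d/d_R < 1, the body is inside the Roche limit.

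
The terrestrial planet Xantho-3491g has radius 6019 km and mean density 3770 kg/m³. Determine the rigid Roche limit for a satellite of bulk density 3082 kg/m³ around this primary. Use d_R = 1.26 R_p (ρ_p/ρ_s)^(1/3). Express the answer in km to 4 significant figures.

8111 km

d_R = 1.26 × 6019 km × (3770/3082)^(1/3)
    = 8111 km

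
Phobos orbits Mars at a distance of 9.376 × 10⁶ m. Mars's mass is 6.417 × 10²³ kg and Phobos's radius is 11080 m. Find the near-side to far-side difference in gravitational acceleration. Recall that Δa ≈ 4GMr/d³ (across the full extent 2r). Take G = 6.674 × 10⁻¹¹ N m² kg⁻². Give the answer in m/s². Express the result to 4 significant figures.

a_tidal = 4GMr/d³
        = 4 × (6.674 × 10⁻¹¹) × (6.417 × 10²³) × (11080) / (9.376 × 10⁶)³
        = 2.303 × 10⁻³ m/s²

2.303 × 10⁻³ m/s²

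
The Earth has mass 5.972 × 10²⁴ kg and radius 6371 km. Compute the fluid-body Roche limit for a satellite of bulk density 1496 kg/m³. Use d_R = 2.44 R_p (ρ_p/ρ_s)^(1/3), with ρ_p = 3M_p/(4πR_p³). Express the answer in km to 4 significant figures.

24010 km

ρ_p = 3M_p/(4πR_p³) = 3 × (5.972 × 10²⁴) / (4π × (6.371 × 10⁶ m)³) = 5513 kg/m³
d_R = 2.44 × 6371 km × (5513/1496)^(1/3)
    = 24010 km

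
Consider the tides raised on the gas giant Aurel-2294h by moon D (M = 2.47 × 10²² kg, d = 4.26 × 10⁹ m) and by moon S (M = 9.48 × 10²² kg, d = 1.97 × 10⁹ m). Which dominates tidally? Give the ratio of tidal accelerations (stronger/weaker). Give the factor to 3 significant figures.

The tide-raising term goes as M/d³ (the gradient of a 1/d² field).
Moon D: (2.47 × 10²²) / (4.26 × 10⁹)³ = 3.195 × 10⁻⁷
Moon S: (9.48 × 10²²) / (1.97 × 10⁹)³ = 1.240 × 10⁻⁵
Ratio (larger/smaller) = 38.8

Moon S, by a factor of ≈ 38.8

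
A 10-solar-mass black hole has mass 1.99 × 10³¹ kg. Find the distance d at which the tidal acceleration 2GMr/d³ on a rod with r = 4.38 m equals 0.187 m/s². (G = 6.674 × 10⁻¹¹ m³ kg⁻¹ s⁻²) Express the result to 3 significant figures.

2GMr/d³ = a_tidal  ⇒  d = (2GMr / a_tidal)^(1/3)
d = (2 × 6.674×10⁻¹¹ × (1.99 × 10³¹) × (4.38) / (0.187))^(1/3)
  = 3.96 × 10⁷ m

3.96 × 10⁷ m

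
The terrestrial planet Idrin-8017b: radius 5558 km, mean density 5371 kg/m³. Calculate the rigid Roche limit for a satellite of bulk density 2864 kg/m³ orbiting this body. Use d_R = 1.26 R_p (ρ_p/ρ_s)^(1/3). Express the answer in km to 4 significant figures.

8636 km

d_R = 1.26 × 5558 km × (5371/2864)^(1/3)
    = 8636 km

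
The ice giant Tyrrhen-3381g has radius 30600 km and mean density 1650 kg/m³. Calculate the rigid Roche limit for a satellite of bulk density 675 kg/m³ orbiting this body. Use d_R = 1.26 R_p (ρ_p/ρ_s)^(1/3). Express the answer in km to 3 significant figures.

d_R = 1.26 × 30600 km × (1650/675)^(1/3)
    = 51900 km

51900 km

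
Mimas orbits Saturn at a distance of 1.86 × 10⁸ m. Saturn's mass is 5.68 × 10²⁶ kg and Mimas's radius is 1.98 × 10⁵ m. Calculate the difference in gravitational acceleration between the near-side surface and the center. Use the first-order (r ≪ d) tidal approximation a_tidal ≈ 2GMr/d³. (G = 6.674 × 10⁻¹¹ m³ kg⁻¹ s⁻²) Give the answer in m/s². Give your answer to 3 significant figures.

2.33 × 10⁻³ m/s²

Since r ≪ d, expand the inverse-square field across one radius to get the leading 2GMr/d³ term.
Δa = 2GMr/d³
   = 2 × (6.674 × 10⁻¹¹) × (5.68 × 10²⁶) × (1.98 × 10⁵) / (1.86 × 10⁸)³
   = 2.33 × 10⁻³ m/s²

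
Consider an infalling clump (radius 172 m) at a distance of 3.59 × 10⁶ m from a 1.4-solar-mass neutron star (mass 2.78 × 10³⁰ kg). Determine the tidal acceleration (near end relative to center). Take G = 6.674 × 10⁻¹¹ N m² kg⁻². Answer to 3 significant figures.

Δg = 2GMr/d³
   = 2 × (6.674 × 10⁻¹¹) × (2.78 × 10³⁰) × (172) / (3.59 × 10⁶)³
   = 1.38 × 10³ m/s²

1.38 × 10³ m/s²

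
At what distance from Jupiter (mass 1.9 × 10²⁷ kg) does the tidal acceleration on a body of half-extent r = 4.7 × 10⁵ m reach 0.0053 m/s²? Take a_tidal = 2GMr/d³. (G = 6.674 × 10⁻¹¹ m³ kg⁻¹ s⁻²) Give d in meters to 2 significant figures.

2GMr/d³ = a_tidal  ⇒  d = (2GMr / a_tidal)^(1/3)
d = (2 × 6.674×10⁻¹¹ × (1.9 × 10²⁷) × (4.7 × 10⁵) / (0.0053))^(1/3)
  = 2.8 × 10⁸ m

2.8 × 10⁸ m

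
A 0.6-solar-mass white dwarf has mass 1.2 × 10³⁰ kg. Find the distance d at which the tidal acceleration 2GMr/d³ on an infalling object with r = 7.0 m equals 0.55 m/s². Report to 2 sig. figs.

1.3 × 10⁷ m

2GMr/d³ = a_tidal  ⇒  d = (2GMr / a_tidal)^(1/3)
d = (2 × 6.674×10⁻¹¹ × (1.2 × 10³⁰) × (7.0) / (0.55))^(1/3)
  = 1.3 × 10⁷ m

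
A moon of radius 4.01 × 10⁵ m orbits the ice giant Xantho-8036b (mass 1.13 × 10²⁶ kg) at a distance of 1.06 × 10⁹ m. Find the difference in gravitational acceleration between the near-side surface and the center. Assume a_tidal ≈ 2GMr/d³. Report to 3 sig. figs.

5.08 × 10⁻⁶ m/s²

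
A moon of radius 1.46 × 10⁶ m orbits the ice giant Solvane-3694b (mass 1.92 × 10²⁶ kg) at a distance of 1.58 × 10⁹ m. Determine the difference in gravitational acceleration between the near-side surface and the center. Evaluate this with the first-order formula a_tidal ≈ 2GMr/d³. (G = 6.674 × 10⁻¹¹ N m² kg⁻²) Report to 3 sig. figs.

9.49 × 10⁻⁶ m/s²

Δa = 2GMr/d³
   = 2 × (6.674 × 10⁻¹¹) × (1.92 × 10²⁶) × (1.46 × 10⁶) / (1.58 × 10⁹)³
   = 9.49 × 10⁻⁶ m/s²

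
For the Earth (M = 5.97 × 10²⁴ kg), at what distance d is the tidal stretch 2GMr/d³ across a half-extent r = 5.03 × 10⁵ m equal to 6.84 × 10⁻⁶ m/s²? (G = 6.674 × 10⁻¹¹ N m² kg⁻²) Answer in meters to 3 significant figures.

2GMr/d³ = a_tidal  ⇒  d = (2GMr / a_tidal)^(1/3)
d = (2 × 6.674×10⁻¹¹ × (5.97 × 10²⁴) × (5.03 × 10⁵) / (6.84 × 10⁻⁶))^(1/3)
  = 3.88 × 10⁸ m

3.88 × 10⁸ m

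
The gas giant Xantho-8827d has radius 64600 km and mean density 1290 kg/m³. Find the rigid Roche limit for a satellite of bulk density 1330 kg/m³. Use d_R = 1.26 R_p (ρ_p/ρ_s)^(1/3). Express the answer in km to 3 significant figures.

d_R = 1.26 × 64600 km × (1290/1330)^(1/3)
    = 80600 km

80600 km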